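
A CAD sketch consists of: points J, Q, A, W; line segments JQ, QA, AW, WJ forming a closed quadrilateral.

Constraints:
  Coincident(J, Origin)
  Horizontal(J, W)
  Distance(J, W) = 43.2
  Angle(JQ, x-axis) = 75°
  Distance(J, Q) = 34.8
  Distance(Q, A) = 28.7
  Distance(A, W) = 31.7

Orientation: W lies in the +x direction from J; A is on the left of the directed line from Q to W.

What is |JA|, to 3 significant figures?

48.9

Checks: JQ at 75.00° ✓; |QA| = 28.70 ✓; |AW| = 31.70 ✓.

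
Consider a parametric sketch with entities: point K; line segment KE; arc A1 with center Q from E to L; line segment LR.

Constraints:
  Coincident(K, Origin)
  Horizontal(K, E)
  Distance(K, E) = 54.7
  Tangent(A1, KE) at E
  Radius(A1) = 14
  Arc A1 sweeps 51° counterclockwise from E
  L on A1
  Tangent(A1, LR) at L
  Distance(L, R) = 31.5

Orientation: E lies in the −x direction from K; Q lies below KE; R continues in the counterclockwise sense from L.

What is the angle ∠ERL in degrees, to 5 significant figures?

6.9812°

K is at the origin; K and E share the same y with |KE| = 54.7 and E on the −x side, so E = (-54.700, 0.0000). A1 meets KE tangentially, so QE is at right angles to KE, so Q = E + (0, -14) = (-54.700, -14.000). On A1, E sits at bearing 90° from Q; a 51° counterclockwise sweep puts L at bearing 141°, so L = Q + 14.0·(cos 141°, sin 141°) = (-65.580, -5.1895). The tangent condition forces QL to be normal to LR, so LR runs along (−sin 141°, cos 141°); with |LR| = 31.5, R = (-85.404, -29.670). Then cos ∠ERL = RE·RL / (|RE||RL|), giving 6.9812°.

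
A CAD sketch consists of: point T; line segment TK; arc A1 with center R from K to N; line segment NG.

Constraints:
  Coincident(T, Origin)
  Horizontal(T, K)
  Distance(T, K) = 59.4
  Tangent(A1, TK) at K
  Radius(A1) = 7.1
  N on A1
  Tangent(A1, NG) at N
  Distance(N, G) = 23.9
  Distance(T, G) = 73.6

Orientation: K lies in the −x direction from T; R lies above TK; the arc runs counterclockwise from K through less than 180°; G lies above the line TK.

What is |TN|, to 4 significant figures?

54.63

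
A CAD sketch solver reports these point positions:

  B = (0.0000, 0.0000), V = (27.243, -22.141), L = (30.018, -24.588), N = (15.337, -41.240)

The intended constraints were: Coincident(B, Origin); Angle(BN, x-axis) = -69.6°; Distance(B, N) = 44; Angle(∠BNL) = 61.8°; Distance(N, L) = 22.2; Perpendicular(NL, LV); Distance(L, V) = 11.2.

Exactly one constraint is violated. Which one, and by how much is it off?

Distance(L, V) = 11.2 — off by 7.50.

B = (0.00, 0.00) ✓; BN at -69.60° ✓; |BN| = 44.00 ✓; ∠BNL = 61.80° ✓; |NL| = 22.20 ✓; ∠(NL, LV) = 89.99° ✓; |LV| = 3.700 ✗.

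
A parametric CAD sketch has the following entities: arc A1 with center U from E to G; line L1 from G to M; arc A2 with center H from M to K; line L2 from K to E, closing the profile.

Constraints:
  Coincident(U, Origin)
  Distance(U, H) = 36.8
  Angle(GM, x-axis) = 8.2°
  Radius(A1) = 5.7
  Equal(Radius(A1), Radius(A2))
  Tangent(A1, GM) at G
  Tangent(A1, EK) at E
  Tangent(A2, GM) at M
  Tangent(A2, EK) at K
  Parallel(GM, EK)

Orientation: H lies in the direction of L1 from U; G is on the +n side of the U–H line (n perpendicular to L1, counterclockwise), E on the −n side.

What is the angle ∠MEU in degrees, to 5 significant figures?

72.788°

The slot axis is L1's direction at 8.2°, so u = (cos 8.2°, sin 8.2°) = (0.98978, 0.14263) and n = (−sin 8.2°, cos 8.2°) = (-0.14263, 0.98978). U is at the origin and H lies 36.8 along u from U, so H = 36.8·u = (36.424, 5.2487). Tangency of A1 to both parallel lines with radius 5.7 puts G and E at U ± 5.7·n: G = (-0.81298, 5.6417), E = (0.81298, -5.6417). Equal radii place M and K the same way about H: M = H + 5.7·n = (35.611, 10.890), K = H − 5.7·n = (37.237, -0.39298). Then cos ∠MEU = EM·EU / (|EM||EU|), giving 72.788°.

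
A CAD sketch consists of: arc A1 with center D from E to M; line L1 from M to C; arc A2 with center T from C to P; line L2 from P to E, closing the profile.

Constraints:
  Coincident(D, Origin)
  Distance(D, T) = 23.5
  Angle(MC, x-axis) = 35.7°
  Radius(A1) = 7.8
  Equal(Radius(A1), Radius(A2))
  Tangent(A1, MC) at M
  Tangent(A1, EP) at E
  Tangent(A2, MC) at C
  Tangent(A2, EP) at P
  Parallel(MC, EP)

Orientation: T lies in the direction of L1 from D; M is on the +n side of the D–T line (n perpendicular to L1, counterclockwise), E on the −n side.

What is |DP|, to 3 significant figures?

24.8

Tangency of A1 to both parallel lines with radius 7.8 puts M and E at D ± 7.8·n: M = (-4.55, 6.33), E = (4.55, -6.33). Equal radii place C and P the same way about T: C = T + 7.8·n = (14.5, 20.0), P = T − 7.8·n = (23.6, 7.38). Then |DP| = |P − D| = 24.8.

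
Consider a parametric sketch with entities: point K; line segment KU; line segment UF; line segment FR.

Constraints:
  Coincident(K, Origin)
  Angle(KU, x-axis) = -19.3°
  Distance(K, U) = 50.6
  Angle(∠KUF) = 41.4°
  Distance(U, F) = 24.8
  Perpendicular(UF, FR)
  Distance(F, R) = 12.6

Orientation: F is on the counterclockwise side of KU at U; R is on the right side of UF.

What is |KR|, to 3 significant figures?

47.9

K is at the origin; KU runs at -19.3° with length 50.6, so U = 50.6·(cos -19.3°, sin -19.3°) = (47.8, -16.7). ∠KUF = 41.4°, so UF runs at -19.3° + (180° − 41.4°) = 119° from the x-axis; with |UF| = 24.8, F = U + 24.8·(cos 119°, sin 119°) = (35.6, 4.90). The perpendicularity gives FR at right angles to UF; with |FR| = 12.6 on the right of UF, R = F + 12.6·(0.872, 0.489) = (46.6, 11.1). Then |KR| = |R − K| = 47.9.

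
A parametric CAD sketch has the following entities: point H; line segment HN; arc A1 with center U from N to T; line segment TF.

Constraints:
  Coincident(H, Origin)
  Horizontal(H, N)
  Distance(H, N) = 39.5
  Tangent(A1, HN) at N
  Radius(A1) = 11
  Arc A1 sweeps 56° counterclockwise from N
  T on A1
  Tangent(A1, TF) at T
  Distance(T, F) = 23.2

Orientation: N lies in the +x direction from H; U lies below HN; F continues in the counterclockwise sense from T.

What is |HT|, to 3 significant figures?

30.8

The tangent condition forces UN to be normal to HN, so U = N + (0, -11) = (39.5, -11.0). On A1, N sits at bearing 90° from U; a 56° counterclockwise sweep puts T at bearing 146°, so T = U + 11.0·(cos 146°, sin 146°) = (30.4, -4.85). Then |HT| = |T − H| = 30.8.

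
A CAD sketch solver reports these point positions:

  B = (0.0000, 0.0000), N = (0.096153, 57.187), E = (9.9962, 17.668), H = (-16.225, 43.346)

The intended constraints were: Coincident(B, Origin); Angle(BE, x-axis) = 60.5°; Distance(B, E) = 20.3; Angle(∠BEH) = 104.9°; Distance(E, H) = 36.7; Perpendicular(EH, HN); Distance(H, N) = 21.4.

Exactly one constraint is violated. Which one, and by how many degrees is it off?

Perpendicular(EH, HN) — off by 5.30°.

B = (0.00, 0.00) ✓; BE at 60.50° ✓; |BE| = 20.30 ✓; ∠BEH = 104.9° ✓; |EH| = 36.70 ✓; ∠(EH, HN) = 95.30° ✗; |HN| = 21.40 ✓.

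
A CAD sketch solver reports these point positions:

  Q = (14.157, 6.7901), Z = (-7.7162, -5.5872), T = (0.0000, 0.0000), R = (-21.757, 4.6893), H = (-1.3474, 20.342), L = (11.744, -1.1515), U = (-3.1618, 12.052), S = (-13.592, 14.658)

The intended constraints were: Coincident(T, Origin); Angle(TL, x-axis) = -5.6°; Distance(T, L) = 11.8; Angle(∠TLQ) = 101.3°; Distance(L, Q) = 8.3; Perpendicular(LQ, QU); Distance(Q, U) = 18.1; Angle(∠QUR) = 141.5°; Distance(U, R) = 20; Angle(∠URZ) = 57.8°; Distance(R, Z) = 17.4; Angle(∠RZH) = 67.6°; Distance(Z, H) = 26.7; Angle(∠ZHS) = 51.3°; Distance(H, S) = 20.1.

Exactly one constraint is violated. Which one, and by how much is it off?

Distance(H, S) = 20.1 — off by 6.60.

T = (0.00, 0.00) ✓; TL at -5.600° ✓; |TL| = 11.80 ✓; ∠TLQ = 101.3° ✓; |LQ| = 8.300 ✓; ∠(LQ, QU) = 90.00° ✓; |QU| = 18.10 ✓; ∠QUR = 141.5° ✓; |UR| = 20.00 ✓; ∠URZ = 57.80° ✓; |RZ| = 17.40 ✓; ∠RZH = 67.60° ✓; |ZH| = 26.70 ✓; ∠ZHS = 51.30° ✓; |HS| = 13.50 ✗.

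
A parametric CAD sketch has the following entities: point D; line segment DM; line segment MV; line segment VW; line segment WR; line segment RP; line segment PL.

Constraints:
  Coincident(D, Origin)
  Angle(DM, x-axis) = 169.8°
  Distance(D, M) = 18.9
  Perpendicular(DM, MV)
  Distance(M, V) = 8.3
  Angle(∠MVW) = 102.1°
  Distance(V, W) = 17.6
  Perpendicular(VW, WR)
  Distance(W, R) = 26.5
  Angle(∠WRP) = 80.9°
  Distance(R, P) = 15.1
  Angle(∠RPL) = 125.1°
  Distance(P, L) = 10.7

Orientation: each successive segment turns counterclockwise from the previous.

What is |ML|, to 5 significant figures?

6.3844

∠WRP = 80.9° gives RP at 166.80° from the x-axis; with |RP| = 15.1, P = (-8.4329, 16.466). ∠RPL = 125.1° gives PL at -138.30° from the x-axis; with |PL| = 10.7, L = (-16.422, 9.3478). Then |ML| = |L − M| = 6.3844.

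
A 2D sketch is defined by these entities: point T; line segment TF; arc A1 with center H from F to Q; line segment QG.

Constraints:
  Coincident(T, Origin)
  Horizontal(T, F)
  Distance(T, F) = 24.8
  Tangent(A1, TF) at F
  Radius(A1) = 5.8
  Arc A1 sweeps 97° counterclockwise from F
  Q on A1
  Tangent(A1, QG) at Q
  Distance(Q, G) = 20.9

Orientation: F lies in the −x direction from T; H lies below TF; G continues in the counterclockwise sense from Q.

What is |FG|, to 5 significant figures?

27.439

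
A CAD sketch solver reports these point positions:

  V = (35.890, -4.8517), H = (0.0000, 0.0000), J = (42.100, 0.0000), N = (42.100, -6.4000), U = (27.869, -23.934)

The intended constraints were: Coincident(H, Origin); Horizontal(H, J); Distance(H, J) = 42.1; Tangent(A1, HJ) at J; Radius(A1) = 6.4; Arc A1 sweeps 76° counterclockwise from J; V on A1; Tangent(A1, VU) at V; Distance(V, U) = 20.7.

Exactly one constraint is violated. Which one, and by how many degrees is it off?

Tangent(A1, VU) at V — off by 8.80°.

H = (0.00, 0.00) ✓; H.y = 0.00, J.y = 0.00 ✓; |HJ| = 42.10 ✓; ∠(NJ, JH) = 90.00° ✓; |NJ| = 6.400 ✓; bearing(N→V) − bearing(N→J) = 76.00° ✓; |NV| = 6.400 ✓; ∠(NV, VU) = 98.80° ✗; |VU| = 20.70 ✓.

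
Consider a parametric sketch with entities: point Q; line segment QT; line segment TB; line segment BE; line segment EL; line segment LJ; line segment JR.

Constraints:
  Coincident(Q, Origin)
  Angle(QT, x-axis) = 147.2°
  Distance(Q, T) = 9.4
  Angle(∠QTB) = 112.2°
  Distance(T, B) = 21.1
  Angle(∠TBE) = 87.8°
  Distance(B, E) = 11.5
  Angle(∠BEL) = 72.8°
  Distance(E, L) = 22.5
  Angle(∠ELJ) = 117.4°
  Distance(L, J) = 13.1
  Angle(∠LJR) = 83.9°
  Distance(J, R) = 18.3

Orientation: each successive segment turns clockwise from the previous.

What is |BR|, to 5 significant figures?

10.883

Q is at the origin; QT runs at 147.2° with length 9.4, so T = (-7.9013, 5.0921). ∠QTB = 112.2° gives TB at 79.400° from the x-axis; with |TB| = 21.1, B = (-4.0200, 25.832). ∠TBE = 87.8° gives BE at -12.800° from the x-axis; with |BE| = 11.5, E = (7.1943, 23.284). ∠BEL = 72.8° gives EL at -120.00° from the x-axis; with |EL| = 22.5, L = (-4.0557, 3.7986). ∠ELJ = 117.4° gives LJ at 177.40° from the x-axis; with |LJ| = 13.1, J = (-17.142, 4.3929). ∠LJR = 83.9° gives JR at 81.300° from the x-axis; with |JR| = 18.3, R = (-14.374, 22.482). Then |BR| = |R − B| = 10.883.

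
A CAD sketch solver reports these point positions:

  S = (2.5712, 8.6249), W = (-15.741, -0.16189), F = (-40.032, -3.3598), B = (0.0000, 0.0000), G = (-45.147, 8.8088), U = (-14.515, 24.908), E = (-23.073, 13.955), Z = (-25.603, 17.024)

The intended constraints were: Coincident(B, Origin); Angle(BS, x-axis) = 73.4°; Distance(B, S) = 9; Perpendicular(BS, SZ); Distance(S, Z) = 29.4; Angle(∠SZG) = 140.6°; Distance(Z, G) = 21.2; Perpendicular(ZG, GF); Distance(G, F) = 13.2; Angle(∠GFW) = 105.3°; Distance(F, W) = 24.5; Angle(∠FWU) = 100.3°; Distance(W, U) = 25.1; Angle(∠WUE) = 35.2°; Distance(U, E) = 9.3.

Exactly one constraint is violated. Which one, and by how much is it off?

Distance(U, E) = 9.3 — off by 4.60.

B = (0.00, 0.00) ✓; BS at 73.40° ✓; |BS| = 9.000 ✓; ∠(BS, SZ) = 90.00° ✓; |SZ| = 29.40 ✓; ∠SZG = 140.6° ✓; |ZG| = 21.20 ✓; ∠(ZG, GF) = 90.00° ✓; |GF| = 13.20 ✓; ∠GFW = 105.3° ✓; |FW| = 24.50 ✓; ∠FWU = 100.3° ✓; |WU| = 25.10 ✓; ∠WUE = 35.20° ✓; |UE| = 13.90 ✗.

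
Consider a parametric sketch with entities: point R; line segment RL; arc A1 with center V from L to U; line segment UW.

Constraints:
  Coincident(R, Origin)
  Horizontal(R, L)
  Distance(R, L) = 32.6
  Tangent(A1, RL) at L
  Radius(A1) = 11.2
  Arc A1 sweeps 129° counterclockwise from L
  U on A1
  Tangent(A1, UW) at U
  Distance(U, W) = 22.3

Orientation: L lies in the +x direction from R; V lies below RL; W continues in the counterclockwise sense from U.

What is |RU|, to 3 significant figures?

30.1

R is at the origin; RL is horizontal with |RL| = 32.6 and L on the +x side, so L = (32.6, 0.00). The tangent condition forces VL to be normal to RL, so V = L + (0, -11.2) = (32.6, -11.2). On A1, L sits at bearing 90° from V; a 129° counterclockwise sweep puts U at bearing 219°, so U = V + 11.2·(cos 219°, sin 219°) = (23.9, -18.2). Then |RU| = |U − R| = 30.1.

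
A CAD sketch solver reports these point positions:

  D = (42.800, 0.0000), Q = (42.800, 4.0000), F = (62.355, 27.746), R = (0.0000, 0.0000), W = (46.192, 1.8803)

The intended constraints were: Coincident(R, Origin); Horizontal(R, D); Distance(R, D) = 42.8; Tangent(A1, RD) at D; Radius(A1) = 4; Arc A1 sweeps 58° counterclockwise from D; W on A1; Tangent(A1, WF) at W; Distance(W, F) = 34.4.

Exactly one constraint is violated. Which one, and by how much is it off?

Distance(W, F) = 34.4 — off by 3.90.

R = (0.00, 0.00) ✓; R.y = 0.00, D.y = 0.00 ✓; |RD| = 42.80 ✓; ∠(QD, DR) = 90.00° ✓; |QD| = 4.000 ✓; bearing(Q→W) − bearing(Q→D) = 58.00° ✓; |QW| = 4.000 ✓; ∠(QW, WF) = 90.00° ✓; |WF| = 30.50 ✗.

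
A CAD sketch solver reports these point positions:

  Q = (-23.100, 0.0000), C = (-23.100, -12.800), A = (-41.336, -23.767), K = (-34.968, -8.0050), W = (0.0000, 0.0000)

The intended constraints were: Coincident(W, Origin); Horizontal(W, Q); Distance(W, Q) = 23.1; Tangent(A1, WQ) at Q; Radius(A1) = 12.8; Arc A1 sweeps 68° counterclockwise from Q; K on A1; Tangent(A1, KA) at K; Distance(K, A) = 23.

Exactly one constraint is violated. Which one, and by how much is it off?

Distance(K, A) = 23 — off by 6.00.

W = (0.00, 0.00) ✓; W.y = 0.00, Q.y = 0.00 ✓; |WQ| = 23.10 ✓; ∠(CQ, QW) = 90.00° ✓; |CQ| = 12.80 ✓; bearing(C→K) − bearing(C→Q) = 68.00° ✓; |CK| = 12.80 ✓; ∠(CK, KA) = 90.00° ✓; |KA| = 17.00 ✗.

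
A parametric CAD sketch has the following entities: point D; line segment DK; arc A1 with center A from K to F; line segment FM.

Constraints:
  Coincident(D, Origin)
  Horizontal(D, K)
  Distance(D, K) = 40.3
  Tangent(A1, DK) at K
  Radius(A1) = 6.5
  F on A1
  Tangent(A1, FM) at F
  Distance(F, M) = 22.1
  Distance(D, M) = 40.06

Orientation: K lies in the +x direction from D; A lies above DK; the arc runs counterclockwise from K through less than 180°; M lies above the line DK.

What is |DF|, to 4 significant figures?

46.31

D is at the origin; D and K share the same y with |DK| = 40.3 and K on the +x side, so K = (40.30, 0.000). A1 meets DK tangentially, so AK is at right angles to DK, so A = K + (0, 6.5) = (40.30, 6.500). Since AF ⟂ FM (tangency), |AM| = √(6.5² + 22.1²) = 23.04 regardless of where F sits on A1. So M lies on both circle(D, 40.06) and circle(A, 23.04); the above-DK intersection is M = (29.66, 26.93). F is the foot of the tangent from M: F = (44.98, 11.01).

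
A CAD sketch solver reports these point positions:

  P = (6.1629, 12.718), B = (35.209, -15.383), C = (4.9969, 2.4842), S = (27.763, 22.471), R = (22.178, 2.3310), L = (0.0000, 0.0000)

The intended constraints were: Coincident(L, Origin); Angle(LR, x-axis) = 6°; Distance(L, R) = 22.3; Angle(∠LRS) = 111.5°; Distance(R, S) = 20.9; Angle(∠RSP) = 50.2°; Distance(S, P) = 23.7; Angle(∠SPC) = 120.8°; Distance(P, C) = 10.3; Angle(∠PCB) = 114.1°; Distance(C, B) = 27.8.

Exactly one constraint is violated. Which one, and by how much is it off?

Distance(C, B) = 27.8 — off by 7.30.

L = (0.00, 0.00) ✓; LR at 6.000° ✓; |LR| = 22.30 ✓; ∠LRS = 111.5° ✓; |RS| = 20.90 ✓; ∠RSP = 50.20° ✓; |SP| = 23.70 ✓; ∠SPC = 120.8° ✓; |PC| = 10.30 ✓; ∠PCB = 114.1° ✓; |CB| = 35.10 ✗.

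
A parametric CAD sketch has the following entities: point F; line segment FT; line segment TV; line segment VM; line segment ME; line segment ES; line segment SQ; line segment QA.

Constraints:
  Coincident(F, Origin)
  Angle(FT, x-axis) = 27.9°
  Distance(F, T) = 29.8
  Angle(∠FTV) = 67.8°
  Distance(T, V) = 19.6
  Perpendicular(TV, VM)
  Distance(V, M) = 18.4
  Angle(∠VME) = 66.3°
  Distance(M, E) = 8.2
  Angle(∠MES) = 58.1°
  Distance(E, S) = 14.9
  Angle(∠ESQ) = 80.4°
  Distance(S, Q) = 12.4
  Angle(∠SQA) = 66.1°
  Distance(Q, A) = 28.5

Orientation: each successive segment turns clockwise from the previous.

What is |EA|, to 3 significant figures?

11.5

∠ESQ = 80.4° gives SQ at -150° from the x-axis; with |SQ| = 12.4, Q = (11.4, -17.3). ∠SQA = 66.1° gives QA at 96.6° from the x-axis; with |QA| = 28.5, A = (8.15, 11.0). Then |EA| = |A − E| = 11.5.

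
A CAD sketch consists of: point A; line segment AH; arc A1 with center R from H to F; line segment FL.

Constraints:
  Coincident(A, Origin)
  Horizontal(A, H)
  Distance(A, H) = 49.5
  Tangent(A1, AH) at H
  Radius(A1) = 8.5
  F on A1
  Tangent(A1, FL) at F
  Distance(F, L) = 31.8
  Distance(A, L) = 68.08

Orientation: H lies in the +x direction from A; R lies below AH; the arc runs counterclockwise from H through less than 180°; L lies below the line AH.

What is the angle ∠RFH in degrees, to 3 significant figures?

33.3°

Checks: |RF| = 8.500 ✓; ∠(RF, FL) = 90.00° ✓; |FL| = 31.80 ✓; |AL| = 68.08 ✓.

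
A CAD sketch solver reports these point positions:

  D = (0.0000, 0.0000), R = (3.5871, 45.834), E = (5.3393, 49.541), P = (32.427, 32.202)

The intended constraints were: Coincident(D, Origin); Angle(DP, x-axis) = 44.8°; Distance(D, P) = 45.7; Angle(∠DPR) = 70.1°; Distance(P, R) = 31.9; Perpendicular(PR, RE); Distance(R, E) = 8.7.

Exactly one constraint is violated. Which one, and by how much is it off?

Distance(R, E) = 8.7 — off by 4.60.

D = (0.00, 0.00) ✓; DP at 44.80° ✓; |DP| = 45.70 ✓; ∠DPR = 70.10° ✓; |PR| = 31.90 ✓; ∠(PR, RE) = 90.00° ✓; |RE| = 4.100 ✗.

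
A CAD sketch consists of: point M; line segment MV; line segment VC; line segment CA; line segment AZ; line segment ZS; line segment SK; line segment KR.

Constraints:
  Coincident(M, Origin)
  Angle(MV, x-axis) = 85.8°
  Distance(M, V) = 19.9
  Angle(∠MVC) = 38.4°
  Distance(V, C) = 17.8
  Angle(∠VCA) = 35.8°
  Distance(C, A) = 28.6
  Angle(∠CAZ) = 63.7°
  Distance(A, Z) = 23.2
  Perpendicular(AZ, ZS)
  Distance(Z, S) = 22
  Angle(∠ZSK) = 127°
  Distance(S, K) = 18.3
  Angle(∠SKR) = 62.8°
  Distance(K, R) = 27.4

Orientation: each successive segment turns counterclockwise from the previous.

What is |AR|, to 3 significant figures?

7.18

∠ZSK = 127.0° gives SK at -89.1° from the x-axis; with |SK| = 18.3, K = (-13.9, -1.01). ∠SKR = 62.8° gives KR at 28.1° from the x-axis; with |KR| = 27.4, R = (10.3, 11.9). Then |AR| = |R − A| = 7.18.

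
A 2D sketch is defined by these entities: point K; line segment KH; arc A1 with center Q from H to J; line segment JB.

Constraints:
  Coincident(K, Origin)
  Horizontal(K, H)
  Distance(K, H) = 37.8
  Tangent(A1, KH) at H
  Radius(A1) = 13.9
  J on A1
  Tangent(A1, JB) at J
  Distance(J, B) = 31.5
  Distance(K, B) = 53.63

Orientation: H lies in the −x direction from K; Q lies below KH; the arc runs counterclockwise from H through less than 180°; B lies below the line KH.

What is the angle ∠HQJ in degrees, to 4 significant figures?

132.6°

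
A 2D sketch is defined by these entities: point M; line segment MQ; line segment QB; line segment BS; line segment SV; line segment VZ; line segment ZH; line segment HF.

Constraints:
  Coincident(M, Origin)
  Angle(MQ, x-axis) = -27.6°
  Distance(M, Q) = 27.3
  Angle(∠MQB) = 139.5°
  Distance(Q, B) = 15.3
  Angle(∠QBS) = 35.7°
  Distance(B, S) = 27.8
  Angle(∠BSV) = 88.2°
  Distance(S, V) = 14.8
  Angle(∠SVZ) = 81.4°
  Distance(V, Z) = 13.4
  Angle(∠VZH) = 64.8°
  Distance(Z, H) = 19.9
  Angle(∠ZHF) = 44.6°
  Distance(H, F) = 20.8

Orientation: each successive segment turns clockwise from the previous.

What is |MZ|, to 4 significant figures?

26.11

M is at the origin; MQ runs at -27.6° with length 27.3, so Q = (24.19, -12.65). ∠MQB = 139.5° gives QB at -68.10° from the x-axis; with |QB| = 15.3, B = (29.90, -26.84). ∠QBS = 35.7° gives BS at 147.6° from the x-axis; with |BS| = 27.8, S = (6.428, -11.95). ∠BSV = 88.2° gives SV at 55.80° from the x-axis; with |SV| = 14.8, V = (14.75, 0.2929). ∠SVZ = 81.4° gives VZ at -42.80° from the x-axis; with |VZ| = 13.4, Z = (24.58, -8.812). Then |MZ| = |Z − M| = 26.11.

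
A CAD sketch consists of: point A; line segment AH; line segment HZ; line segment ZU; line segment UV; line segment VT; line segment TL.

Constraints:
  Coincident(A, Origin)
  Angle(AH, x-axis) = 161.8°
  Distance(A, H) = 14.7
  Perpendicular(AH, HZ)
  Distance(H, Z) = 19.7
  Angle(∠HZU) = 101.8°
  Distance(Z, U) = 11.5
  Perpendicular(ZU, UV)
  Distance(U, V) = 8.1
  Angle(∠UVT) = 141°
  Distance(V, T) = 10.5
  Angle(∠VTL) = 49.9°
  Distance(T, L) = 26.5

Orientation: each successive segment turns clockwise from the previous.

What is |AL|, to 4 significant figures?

33.72

∠UVT = 141.0° gives VT at -135.4° from the x-axis; with |VT| = 10.5, T = (-4.762, 6.602). ∠VTL = 49.9° gives TL at 94.50° from the x-axis; with |TL| = 26.5, L = (-6.842, 33.02). Then |AL| = |L − A| = 33.72.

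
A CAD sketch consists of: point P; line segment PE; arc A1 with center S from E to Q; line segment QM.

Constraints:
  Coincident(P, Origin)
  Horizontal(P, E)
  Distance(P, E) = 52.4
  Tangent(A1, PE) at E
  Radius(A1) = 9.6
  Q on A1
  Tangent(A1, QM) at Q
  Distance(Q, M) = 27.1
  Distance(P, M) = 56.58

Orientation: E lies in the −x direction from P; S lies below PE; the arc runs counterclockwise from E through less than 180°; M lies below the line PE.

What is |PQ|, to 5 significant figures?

61.899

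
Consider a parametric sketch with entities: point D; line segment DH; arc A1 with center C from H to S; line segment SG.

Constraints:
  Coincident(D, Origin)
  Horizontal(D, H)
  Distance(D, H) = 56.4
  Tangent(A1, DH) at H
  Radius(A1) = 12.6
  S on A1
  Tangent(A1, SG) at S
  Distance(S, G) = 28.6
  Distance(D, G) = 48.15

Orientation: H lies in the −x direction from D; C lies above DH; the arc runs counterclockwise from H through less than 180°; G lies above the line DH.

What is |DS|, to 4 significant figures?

45.43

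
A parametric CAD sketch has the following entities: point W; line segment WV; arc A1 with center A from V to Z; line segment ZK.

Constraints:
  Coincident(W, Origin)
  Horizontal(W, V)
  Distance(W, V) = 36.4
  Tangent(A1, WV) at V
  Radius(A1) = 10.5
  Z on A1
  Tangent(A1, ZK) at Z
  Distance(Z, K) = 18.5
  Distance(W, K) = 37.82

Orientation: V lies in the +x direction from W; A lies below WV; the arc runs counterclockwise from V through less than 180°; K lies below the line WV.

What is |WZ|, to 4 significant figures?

27.76

W is at the origin; W and V share the same y with |WV| = 36.4 and V on the +x side, so V = (36.40, 0.000). Since A1 is tangent to WV there, AV ⟂ WV, so A = V + (0, -10.5) = (36.40, -10.50). Since AZ ⟂ ZK (tangency), |AK| = √(10.5² + 18.5²) = 21.27 regardless of where Z sits on A1. So K lies on both circle(W, 37.82) and circle(A, 21.27); the below-WV intersection is K = (24.95, -28.43). Z is the foot of the tangent from K: Z = (25.91, -9.951).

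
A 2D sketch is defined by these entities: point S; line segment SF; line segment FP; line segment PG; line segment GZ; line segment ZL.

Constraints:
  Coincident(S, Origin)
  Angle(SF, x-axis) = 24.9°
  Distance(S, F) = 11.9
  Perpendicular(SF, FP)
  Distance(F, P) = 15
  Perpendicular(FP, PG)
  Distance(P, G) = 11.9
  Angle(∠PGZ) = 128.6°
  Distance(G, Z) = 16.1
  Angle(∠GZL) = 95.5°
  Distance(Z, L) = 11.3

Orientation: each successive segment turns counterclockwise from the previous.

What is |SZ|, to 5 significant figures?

10.331

S is at the origin; SF runs at 24.9° with length 11.9, so F = (10.794, 5.0103). The perpendicularity gives FP at right angles to SF, so FP runs at 114.90°; with |FP| = 15.0, P = (4.4783, 18.616). FP is perpendicular to PG, so PG runs at -155.10°; with |PG| = 11.9, G = (-6.3155, 13.606). ∠PGZ = 128.6° gives GZ at -103.70° from the x-axis; with |GZ| = 16.1, Z = (-10.129, -2.0363). Then |SZ| = |Z − S| = 10.331.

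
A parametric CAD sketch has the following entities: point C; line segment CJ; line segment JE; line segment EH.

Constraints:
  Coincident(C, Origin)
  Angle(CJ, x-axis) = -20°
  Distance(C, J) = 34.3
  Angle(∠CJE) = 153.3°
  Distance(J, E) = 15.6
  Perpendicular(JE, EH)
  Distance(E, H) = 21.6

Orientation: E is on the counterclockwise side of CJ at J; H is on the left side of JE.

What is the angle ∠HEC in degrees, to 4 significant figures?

71.57°

∠CJE = 153.3°, so JE runs at -20.0° + (180° − 153.3°) = 6.700° from the x-axis; with |JE| = 15.6, E = J + 15.6·(cos 6.700°, sin 6.700°) = (47.72, -9.911). JE ⟂ EH; with |EH| = 21.6 on the left of JE, H = E + 21.6·(-0.1167, 0.9932) = (45.20, 11.54). Then cos ∠HEC = EH·EC / (|EH||EC|), giving 71.57°.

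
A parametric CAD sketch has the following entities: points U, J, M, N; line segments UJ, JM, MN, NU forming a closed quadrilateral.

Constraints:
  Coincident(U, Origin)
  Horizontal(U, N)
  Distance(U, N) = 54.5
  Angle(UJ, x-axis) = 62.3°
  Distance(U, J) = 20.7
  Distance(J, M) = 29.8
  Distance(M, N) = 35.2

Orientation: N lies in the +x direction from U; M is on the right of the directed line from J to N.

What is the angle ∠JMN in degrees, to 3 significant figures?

96.1°

Checks: |JM| = 29.80 ✓; |MN| = 35.20 ✓.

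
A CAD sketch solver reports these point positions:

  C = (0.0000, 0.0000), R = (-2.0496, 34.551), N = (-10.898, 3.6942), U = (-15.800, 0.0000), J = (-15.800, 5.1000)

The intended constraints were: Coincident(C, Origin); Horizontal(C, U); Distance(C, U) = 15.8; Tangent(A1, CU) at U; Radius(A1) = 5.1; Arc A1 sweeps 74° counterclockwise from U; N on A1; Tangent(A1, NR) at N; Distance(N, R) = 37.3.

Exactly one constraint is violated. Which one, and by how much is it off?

Distance(N, R) = 37.3 — off by 5.20.

C = (0.00, 0.00) ✓; C.y = 0.00, U.y = 0.00 ✓; |CU| = 15.80 ✓; ∠(JU, UC) = 90.00° ✓; |JU| = 5.100 ✓; bearing(J→N) − bearing(J→U) = 74.00° ✓; |JN| = 5.100 ✓; ∠(JN, NR) = 90.00° ✓; |NR| = 32.10 ✗.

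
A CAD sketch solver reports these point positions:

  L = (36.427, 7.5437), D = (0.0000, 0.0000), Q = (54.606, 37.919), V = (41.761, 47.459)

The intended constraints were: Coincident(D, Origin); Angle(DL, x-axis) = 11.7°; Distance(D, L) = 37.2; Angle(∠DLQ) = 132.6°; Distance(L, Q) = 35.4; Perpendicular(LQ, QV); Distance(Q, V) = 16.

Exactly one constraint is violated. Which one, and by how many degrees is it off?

Perpendicular(LQ, QV) — off by 5.70°.

D = (0.00, 0.00) ✓; DL at 11.70° ✓; |DL| = 37.20 ✓; ∠DLQ = 132.6° ✓; |LQ| = 35.40 ✓; ∠(LQ, QV) = 84.30° ✗; |QV| = 16.00 ✓.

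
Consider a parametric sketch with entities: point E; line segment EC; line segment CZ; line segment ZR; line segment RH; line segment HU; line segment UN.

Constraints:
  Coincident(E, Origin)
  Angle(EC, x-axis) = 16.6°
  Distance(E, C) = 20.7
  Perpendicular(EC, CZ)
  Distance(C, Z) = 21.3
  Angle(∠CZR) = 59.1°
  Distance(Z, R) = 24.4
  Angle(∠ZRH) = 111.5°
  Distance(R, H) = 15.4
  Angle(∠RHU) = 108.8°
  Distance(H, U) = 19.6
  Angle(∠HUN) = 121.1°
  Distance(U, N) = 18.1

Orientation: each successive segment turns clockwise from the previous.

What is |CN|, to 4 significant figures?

13.33

E is at the origin; EC runs at 16.6° with length 20.7, so C = (19.84, 5.914). EC ⟂ CZ, so CZ runs at -73.40°; with |CZ| = 21.3, Z = (25.92, -14.50). ∠CZR = 59.1° gives ZR at 165.7° from the x-axis; with |ZR| = 24.4, R = (2.278, -8.472). ∠ZRH = 111.5° gives RH at 97.20° from the x-axis; with |RH| = 15.4, H = (0.3483, 6.807). ∠RHU = 108.8° gives HU at 26.00° from the x-axis; with |HU| = 19.6, U = (17.96, 15.40). ∠HUN = 121.1° gives UN at -32.90° from the x-axis; with |UN| = 18.1, N = (33.16, 5.567). Then |CN| = |N − C| = 13.33.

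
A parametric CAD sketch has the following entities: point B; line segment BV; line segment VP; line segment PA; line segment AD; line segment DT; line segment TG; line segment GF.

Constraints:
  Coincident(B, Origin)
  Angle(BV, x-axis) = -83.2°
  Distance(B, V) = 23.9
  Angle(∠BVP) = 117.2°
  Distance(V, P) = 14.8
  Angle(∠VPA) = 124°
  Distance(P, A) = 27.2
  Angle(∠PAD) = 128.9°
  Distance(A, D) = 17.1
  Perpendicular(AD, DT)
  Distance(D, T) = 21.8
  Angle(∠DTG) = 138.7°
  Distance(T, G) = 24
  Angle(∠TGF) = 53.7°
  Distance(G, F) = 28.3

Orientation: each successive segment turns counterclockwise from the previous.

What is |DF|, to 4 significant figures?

25.08

B is at the origin; BV runs at -83.2° with length 23.9, so V = (2.830, -23.73). ∠BVP = 117.2° gives VP at -20.40° from the x-axis; with |VP| = 14.8, P = (16.70, -28.89). ∠VPA = 124.0° gives PA at 35.60° from the x-axis; with |PA| = 27.2, A = (38.82, -13.06). ∠PAD = 128.9° gives AD at 86.70° from the x-axis; with |AD| = 17.1, D = (39.80, 4.015). The perpendicularity gives DT at right angles to AD, so DT runs at 176.7°; with |DT| = 21.8, T = (18.04, 5.270). ∠DTG = 138.7° gives TG at -142.0° from the x-axis; with |TG| = 24.0, G = (-0.8738, -9.506). ∠TGF = 53.7° gives GF at -15.70° from the x-axis; with |GF| = 28.3, F = (26.37, -17.16). Then |DF| = |F − D| = 25.08.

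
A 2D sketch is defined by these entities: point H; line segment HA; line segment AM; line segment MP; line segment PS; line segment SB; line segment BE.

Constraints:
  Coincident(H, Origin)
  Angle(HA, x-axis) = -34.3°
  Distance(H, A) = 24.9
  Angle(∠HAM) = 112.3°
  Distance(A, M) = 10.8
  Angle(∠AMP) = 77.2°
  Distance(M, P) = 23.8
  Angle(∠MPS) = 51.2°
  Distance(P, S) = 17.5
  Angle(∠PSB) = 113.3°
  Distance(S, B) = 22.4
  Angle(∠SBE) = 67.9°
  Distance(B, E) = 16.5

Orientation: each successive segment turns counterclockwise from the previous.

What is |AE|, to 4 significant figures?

15.99

∠PSB = 113.3° gives SB at -28.30° from the x-axis; with |SB| = 22.4, B = (30.61, -19.67). ∠SBE = 67.9° gives BE at 83.80° from the x-axis; with |BE| = 16.5, E = (32.39, -3.263). Then |AE| = |E − A| = 15.99.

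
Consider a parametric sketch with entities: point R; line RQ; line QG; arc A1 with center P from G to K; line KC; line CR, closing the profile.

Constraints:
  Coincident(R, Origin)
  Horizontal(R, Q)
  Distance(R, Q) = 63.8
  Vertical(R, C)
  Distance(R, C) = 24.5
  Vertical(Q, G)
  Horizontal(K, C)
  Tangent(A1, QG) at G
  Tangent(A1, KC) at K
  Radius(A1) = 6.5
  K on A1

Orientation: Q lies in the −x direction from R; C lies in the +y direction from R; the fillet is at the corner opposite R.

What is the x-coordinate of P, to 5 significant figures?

-57.300

R is at the origin; R and Q share the same y with |RQ| = 63.8 and Q on the −x side, so Q = (-63.800, 0.0000). R and C share the same x with |RC| = 24.5 and C on the +y side, so C = (0.0000, 24.500). The virtual corner opposite R is at (-63.800, 24.500). A1 meets QG tangentially, so PG is at right angles to QG and since A1 is tangent to KC there, PK ⟂ KC, with radius 6.5, so the center P sits 6.5 in from both sides at P = (-57.300, 18.000). So P.x = -57.300.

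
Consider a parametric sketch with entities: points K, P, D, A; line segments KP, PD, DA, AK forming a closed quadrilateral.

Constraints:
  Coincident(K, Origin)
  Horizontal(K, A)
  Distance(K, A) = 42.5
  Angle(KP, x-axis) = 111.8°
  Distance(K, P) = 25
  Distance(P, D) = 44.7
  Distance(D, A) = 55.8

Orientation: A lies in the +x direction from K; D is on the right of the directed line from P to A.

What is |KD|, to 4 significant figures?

23.29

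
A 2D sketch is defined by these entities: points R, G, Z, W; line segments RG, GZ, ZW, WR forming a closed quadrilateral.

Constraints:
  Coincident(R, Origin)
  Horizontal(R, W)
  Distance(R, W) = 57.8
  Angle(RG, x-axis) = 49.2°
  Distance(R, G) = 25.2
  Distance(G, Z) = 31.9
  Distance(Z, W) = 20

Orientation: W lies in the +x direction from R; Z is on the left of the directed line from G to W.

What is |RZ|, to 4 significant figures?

51.44

Checks: |GZ| = 31.90 ✓; |ZW| = 20.00 ✓.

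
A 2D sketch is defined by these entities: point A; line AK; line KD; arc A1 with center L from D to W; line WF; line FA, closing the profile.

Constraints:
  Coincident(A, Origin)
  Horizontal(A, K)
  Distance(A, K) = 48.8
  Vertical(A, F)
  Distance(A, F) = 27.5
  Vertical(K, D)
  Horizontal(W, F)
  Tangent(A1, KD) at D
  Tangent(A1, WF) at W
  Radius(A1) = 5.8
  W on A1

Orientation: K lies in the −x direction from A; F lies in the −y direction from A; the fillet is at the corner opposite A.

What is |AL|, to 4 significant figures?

48.17

A is at the origin; AK is horizontal with |AK| = 48.8 and K on the −x side, so K = (-48.80, 0.000). AF is vertical with |AF| = 27.5 and F on the −y side, so F = (0.000, -27.50). The virtual corner opposite A is at (-48.80, -27.50). The tangent condition forces LD to be normal to KD and A1 meets WF tangentially, so LW is at right angles to WF, with radius 5.8, so the center L sits 5.8 in from both sides at L = (-43.00, -21.70). Then |AL| = |L − A| = 48.17.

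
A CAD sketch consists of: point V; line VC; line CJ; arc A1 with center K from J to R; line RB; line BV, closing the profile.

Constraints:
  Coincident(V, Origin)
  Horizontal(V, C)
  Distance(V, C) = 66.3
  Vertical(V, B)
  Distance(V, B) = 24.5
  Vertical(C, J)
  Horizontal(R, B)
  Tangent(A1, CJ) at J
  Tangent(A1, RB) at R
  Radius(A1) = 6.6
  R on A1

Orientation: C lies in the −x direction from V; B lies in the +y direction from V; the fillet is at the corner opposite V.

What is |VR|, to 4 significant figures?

64.53

The virtual corner opposite V is at (-66.30, 24.50). The tangent condition forces KJ to be normal to CJ and since A1 is tangent to RB there, KR ⟂ RB, with radius 6.6, so the center K sits 6.6 in from both sides at K = (-59.70, 17.90). That places the tangent points at J = (-66.30, 17.90) on CJ and R = (-59.70, 24.50) on RB. Then |VR| = |R − V| = 64.53.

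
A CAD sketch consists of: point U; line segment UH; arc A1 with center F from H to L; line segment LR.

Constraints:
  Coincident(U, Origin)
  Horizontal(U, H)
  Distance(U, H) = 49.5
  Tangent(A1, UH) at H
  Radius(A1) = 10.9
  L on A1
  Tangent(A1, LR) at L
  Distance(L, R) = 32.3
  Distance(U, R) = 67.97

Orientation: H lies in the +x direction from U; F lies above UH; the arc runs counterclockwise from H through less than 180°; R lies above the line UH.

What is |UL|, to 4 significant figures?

61.57

U is at the origin; U and H share the same y with |UH| = 49.5 and H on the +x side, so H = (49.50, 0.000). The tangent condition forces FH to be normal to UH, so F = H + (0, 10.9) = (49.50, 10.90). Since FL ⟂ LR (tangency), |FR| = √(10.9² + 32.3²) = 34.09 regardless of where L sits on A1. So R lies on both circle(U, 67.97) and circle(F, 34.09); the above-UH intersection is R = (50.98, 44.96). L is the foot of the tangent from R: L = (59.97, 13.93).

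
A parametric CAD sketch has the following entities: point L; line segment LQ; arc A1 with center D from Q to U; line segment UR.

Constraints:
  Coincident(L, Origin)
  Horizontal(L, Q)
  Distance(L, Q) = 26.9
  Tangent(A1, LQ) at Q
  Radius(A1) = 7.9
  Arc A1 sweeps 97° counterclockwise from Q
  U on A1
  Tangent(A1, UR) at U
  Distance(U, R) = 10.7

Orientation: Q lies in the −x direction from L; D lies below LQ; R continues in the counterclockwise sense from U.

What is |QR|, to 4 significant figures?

20.55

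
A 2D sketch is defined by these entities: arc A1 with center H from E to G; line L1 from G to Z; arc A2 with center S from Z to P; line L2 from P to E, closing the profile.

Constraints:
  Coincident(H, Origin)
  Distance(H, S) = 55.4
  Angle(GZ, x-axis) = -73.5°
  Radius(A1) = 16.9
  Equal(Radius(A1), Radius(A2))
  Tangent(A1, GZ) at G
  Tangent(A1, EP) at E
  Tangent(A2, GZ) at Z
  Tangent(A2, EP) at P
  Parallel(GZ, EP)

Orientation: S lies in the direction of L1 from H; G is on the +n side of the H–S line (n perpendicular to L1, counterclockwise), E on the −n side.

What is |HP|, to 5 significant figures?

57.920

The slot axis is L1's direction at -73.5°, so u = (cos -73.5°, sin -73.5°) = (0.28402, -0.95882) and n = (−sin -73.5°, cos -73.5°) = (0.95882, 0.28402). H is at the origin and S lies 55.4 along u from H, so S = 55.4·u = (15.734, -53.119). Tangency of A1 to both parallel lines with radius 16.9 puts G and E at H ± 16.9·n: G = (16.204, 4.7999), E = (-16.204, -4.7999). Equal radii place Z and P the same way about S: Z = S + 16.9·n = (31.939, -48.319), P = S − 16.9·n = (-0.46960, -57.918). Then |HP| = |P − H| = 57.920.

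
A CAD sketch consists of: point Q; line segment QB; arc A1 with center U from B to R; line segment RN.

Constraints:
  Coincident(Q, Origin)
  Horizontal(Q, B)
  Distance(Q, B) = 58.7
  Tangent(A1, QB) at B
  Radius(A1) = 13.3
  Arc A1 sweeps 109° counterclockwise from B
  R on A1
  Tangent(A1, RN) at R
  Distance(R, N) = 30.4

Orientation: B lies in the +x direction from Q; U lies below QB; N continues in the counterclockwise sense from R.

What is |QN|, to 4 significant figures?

72.73

On A1, B sits at bearing 90° from U; a 109° counterclockwise sweep puts R at bearing 199°, so R = U + 13.3·(cos 199°, sin 199°) = (46.12, -17.63). Tangency of A1 to RN means the radius UR is perpendicular to RN, so RN runs along (−sin 199°, cos 199°); with |RN| = 30.4, N = (56.02, -46.37). Then |QN| = |N − Q| = 72.73.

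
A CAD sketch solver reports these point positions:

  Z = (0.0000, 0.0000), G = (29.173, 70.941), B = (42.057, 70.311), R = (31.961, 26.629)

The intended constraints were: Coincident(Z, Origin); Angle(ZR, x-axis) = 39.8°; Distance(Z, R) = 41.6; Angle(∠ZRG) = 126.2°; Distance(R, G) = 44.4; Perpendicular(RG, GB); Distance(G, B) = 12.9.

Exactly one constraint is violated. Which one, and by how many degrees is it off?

Perpendicular(RG, GB) — off by 6.40°.

Z = (0.00, 0.00) ✓; ZR at 39.80° ✓; |ZR| = 41.60 ✓; ∠ZRG = 126.2° ✓; |RG| = 44.40 ✓; ∠(RG, GB) = 96.40° ✗; |GB| = 12.90 ✓.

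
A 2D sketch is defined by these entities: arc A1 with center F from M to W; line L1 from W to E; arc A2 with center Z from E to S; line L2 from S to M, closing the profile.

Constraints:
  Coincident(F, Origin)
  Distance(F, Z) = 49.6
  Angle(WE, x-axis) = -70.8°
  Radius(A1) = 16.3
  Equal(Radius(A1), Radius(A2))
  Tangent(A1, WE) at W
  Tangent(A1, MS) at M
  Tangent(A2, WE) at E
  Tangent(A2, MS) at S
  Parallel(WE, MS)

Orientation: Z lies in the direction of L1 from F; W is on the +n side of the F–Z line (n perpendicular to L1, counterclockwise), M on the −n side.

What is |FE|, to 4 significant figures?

52.21

The slot axis is L1's direction at -70.8°, so u = (cos -70.8°, sin -70.8°) = (0.3289, -0.9444) and n = (−sin -70.8°, cos -70.8°) = (0.9444, 0.3289). F is at the origin and Z lies 49.6 along u from F, so Z = 49.6·u = (16.31, -46.84). Tangency of A1 to both parallel lines with radius 16.3 puts W and M at F ± 16.3·n: W = (15.39, 5.361), M = (-15.39, -5.361). Equal radii place E and S the same way about Z: E = Z + 16.3·n = (31.71, -41.48), S = Z − 16.3·n = (0.9185, -52.20). Then |FE| = |E − F| = 52.21.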